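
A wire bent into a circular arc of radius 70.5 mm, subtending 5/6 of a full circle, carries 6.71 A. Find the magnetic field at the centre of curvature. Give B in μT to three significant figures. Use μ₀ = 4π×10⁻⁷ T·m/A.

B ≈ 49.8 μT

The Biot–Savart field of a circular arc at its centre is B = μ₀Iφ/(4πR), with φ = 5.236 rad.
B = (4π×10⁻⁷ × 6.71 × 5.236) / (4π × 0.0705) = 4.98×10⁻⁵ T.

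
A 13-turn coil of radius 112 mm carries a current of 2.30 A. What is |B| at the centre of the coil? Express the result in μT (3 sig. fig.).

B ≈ 168 μT

For an N-turn flat coil, B = Nμ₀I/(2R) with R = 0.112 m.
B = 13 × 1.29×10⁻⁵ T = 1.68×10⁻⁴ T.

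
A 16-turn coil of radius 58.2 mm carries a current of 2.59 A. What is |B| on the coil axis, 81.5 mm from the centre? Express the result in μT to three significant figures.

For an N-turn flat coil, B = Nμ₀IR²/[2(R²+z²)^(3/2)] with R = 0.0582 m, z = 0.0815 m.
B = 16 × 5.49×10⁻⁶ T = 8.78×10⁻⁵ T.

B ≈ 87.8 μT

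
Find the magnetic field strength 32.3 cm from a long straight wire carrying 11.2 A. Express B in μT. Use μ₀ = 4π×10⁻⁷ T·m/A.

B ≈ 6.93 μT

For an infinitely long straight wire, B = μ₀I/(2πd).
B = (4π×10⁻⁷ × 11.2) / (2π × 0.323) = 6.93×10⁻⁶ T.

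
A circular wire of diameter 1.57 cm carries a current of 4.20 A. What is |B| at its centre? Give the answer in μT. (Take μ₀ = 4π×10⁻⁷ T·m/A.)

B ≈ 336 μT

At the centre of a circular loop the Biot–Savart law gives B = μ₀I/(2R) (so R = 0.00785 m).
B = (4π×10⁻⁷ × 4.20) / (2 × 0.00785) = 3.36×10⁻⁴ T.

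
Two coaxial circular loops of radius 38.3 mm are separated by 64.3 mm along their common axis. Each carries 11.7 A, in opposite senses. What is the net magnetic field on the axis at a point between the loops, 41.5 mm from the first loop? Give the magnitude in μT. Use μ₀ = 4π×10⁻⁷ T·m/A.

B ≈ 61.9 μT

Each loop contributes B = μ₀IR²/[2(R²+z²)^(3/2)] on the axis, with z measured from that loop.
Loop 1 (z = 0.0415 m): B₁ = 5.99×10⁻⁵ T. Loop 2 (z = 0.0228 m): B₂ = 1.22×10⁻⁴ T.
The fields oppose: B = |B₁ − B₂| = 6.19×10⁻⁵ T.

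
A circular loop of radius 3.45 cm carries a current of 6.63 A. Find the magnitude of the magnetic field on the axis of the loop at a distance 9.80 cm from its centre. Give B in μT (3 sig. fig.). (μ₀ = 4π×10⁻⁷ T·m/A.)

B ≈ 4.42 μT

On the axis of a circular loop, B = μ₀IR² / [2(R²+z²)^(3/2)].
R² + z² = (0.0345)² + (0.098)² = 0.01079 m², and (R²+z²)^(3/2) = 1.12×10⁻³ m³.
B = (4π×10⁻⁷ × 6.63 × 0.00119) / (2 × 1.12×10⁻³) = 4.42×10⁻⁶ T.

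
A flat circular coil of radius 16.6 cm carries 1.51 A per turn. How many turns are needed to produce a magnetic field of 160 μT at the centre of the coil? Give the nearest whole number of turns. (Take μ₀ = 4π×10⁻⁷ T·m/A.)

N = 28

For an N-turn coil, B = Nμ₀I/(2R). A single turn gives B₁ = 5.72×10⁻⁶ T with R = 0.166 m.
N = B/B₁ = 1.60×10⁻⁴ / 5.72×10⁻⁶ = 27.99.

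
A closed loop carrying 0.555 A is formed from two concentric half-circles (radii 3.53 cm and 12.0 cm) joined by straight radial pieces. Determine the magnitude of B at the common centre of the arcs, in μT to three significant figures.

The radial connectors point toward the centre, so dl × r̂ = 0 and they contribute nothing.
Each semicircle gives μ₀I/(4R): inner arc 4.94×10⁻⁶ T, outer arc 1.45×10⁻⁶ T.
The two arcs carry current in opposite angular senses, so their fields oppose: B = |4.94×10⁻⁶ − 1.45×10⁻⁶| = 3.49×10⁻⁶ T.

B ≈ 3.49 μT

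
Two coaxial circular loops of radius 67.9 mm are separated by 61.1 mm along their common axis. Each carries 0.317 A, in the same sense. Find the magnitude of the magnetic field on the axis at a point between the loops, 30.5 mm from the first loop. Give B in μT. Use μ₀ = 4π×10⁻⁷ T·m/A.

Each loop contributes B = μ₀IR²/[2(R²+z²)^(3/2)] on the axis, with z measured from that loop.
Loop 1 (z = 0.0305 m): B₁ = 2.23×10⁻⁶ T. Loop 2 (z = 0.0306 m): B₂ = 2.22×10⁻⁶ T.
The fields add: B = B₁ + B₂ = 4.45×10⁻⁶ T.

B ≈ 4.45 μT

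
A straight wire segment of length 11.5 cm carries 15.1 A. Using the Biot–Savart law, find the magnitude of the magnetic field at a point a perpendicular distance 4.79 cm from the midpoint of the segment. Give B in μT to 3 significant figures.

For a finite straight segment, B = (μ₀I/4πd)(sinθ₁ + sinθ₂), where θ₁, θ₂ are the angles from the perpendicular to each end.
The perpendicular from the point meets the wire at its midpoint, so each end is L/2 = 0.0575 m away along the wire.
sinθ₁ = 0.0575/√(0.0575²+0.0479²) = 0.7683; sinθ₂ = 0.0575/√(0.0575²+0.0479²) = 0.7683.
B = (4π×10⁻⁷ × 15.1) / (4π × 0.0479) × (0.7683 + 0.7683) = 4.84×10⁻⁵ T.

B ≈ 48.4 μT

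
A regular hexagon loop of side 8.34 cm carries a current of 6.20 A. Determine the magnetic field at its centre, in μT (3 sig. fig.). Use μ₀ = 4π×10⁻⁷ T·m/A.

B ≈ 51.5 μT

Each side is a finite straight segment at perpendicular distance d = a/(2 tan(π/6)) = 0.07223 m from the centre, with end-angles ±π/6.
One side contributes B₁ = (μ₀I/4πd)·2 sin(π/6) = 8.58×10⁻⁶ T.
All 6 sides add in the same direction: B = 6 × 8.58×10⁻⁶ = 5.15×10⁻⁵ T.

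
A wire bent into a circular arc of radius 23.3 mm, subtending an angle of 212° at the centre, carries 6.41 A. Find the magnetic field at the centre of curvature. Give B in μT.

B ≈ 102 μT

The Biot–Savart field of a circular arc at its centre is B = μ₀Iφ/(4πR), with φ = 3.7 rad.
B = (4π×10⁻⁷ × 6.41 × 3.7) / (4π × 0.0233) = 1.02×10⁻⁴ T.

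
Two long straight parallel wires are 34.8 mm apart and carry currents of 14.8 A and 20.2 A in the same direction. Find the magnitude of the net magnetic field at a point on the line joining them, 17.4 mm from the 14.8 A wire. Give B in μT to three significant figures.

B ≈ 62.1 μT

Each long wire gives B = μ₀I/(2πd). Distances are d₁ = 0.0174 m and d₂ = 0.0174 m.
B₁ = 1.70×10⁻⁴ T, B₂ = 2.32×10⁻⁴ T.
Between parallel currents the two contributions point in opposite directions, so they subtract. B = |B₁ − B₂| = |1.70×10⁻⁴ − 2.32×10⁻⁴| = 6.21×10⁻⁵ T.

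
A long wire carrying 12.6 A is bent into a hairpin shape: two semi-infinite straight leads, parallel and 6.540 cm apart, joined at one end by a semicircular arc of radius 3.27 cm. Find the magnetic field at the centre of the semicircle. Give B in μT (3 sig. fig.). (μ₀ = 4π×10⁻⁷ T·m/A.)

The semicircular arc contributes B_arc = μ₀I·π/(4πR) = μ₀I/(4R) = 1.21×10⁻⁴ T.
Each semi-infinite lead is at perpendicular distance R = 0.0327 m from the centre, with the perpendicular foot at its near end, so it contributes μ₀I/(4πR); both point the same way, together 7.71×10⁻⁵ T.
Arc and leads all point the same direction: B = 1.21×10⁻⁴ + 7.71×10⁻⁵ = 1.98×10⁻⁴ T.

B ≈ 198 μT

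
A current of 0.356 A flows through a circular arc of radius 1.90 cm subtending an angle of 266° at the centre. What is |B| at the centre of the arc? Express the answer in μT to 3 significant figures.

The Biot–Savart field of a circular arc at its centre is B = μ₀Iφ/(4πR), with φ = 4.643 rad.
B = (4π×10⁻⁷ × 0.356 × 4.643) / (4π × 0.019) = 8.70×10⁻⁶ T.

B ≈ 8.70 μT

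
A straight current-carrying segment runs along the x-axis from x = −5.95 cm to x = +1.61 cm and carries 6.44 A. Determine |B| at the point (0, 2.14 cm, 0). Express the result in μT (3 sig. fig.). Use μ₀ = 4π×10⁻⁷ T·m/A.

For a finite straight segment, B = (μ₀I/4πd)(sinθ₁ + sinθ₂), where θ₁, θ₂ are the angles from the perpendicular to each end.
The perpendicular distance is d = 0.0214 m; the end-offsets along the wire are a = 0.0595 m and b = 0.0161 m.
sinθ₁ = 0.0595/√(0.0595²+0.0214²) = 0.9410; sinθ₂ = 0.0161/√(0.0161²+0.0214²) = 0.6012.
B = (4π×10⁻⁷ × 6.44) / (4π × 0.0214) × (0.9410 + 0.6012) = 4.64×10⁻⁵ T.

B ≈ 46.4 μT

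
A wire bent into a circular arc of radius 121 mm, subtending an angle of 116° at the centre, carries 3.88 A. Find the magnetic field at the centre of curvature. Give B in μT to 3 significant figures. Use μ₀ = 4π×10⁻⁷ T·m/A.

B ≈ 6.49 μT

The Biot–Savart field of a circular arc at its centre is B = μ₀Iφ/(4πR), with φ = 2.025 rad.
B = (4π×10⁻⁷ × 3.88 × 2.025) / (4π × 0.121) = 6.49×10⁻⁶ T.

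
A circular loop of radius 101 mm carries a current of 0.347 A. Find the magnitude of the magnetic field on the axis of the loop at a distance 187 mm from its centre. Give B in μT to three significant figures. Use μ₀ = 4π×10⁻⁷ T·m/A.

B ≈ 0.232 μT

On the axis of a circular loop, B = μ₀IR² / [2(R²+z²)^(3/2)].
R² + z² = (0.101)² + (0.187)² = 0.04517 m², and (R²+z²)^(3/2) = 9.60×10⁻³ m³.
B = (4π×10⁻⁷ × 0.347 × 0.0102) / (2 × 9.60×10⁻³) = 2.32×10⁻⁷ T.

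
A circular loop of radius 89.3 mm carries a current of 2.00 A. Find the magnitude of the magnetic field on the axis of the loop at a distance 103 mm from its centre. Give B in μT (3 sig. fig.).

On the axis of a circular loop, B = μ₀IR² / [2(R²+z²)^(3/2)].
R² + z² = (0.0893)² + (0.103)² = 0.01858 m², and (R²+z²)^(3/2) = 2.53×10⁻³ m³.
B = (4π×10⁻⁷ × 2.00 × 0.007974) / (2 × 2.53×10⁻³) = 3.96×10⁻⁶ T.

B ≈ 3.96 μT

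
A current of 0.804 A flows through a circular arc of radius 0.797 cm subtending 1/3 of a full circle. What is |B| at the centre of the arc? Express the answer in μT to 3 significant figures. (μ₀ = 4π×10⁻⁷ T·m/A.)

The Biot–Savart field of a circular arc at its centre is B = μ₀Iφ/(4πR), with φ = 2.094 rad.
B = (4π×10⁻⁷ × 0.804 × 2.094) / (4π × 0.00797) = 2.11×10⁻⁵ T.

B ≈ 21.1 μT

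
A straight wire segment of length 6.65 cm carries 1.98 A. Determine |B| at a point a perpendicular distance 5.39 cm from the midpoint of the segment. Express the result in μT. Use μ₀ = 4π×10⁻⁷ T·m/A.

B ≈ 3.86 μT

For a finite straight segment, B = (μ₀I/4πd)(sinθ₁ + sinθ₂), where θ₁, θ₂ are the angles from the perpendicular to each end.
The perpendicular from the point meets the wire at its midpoint, so each end is L/2 = 0.03325 m away along the wire.
sinθ₁ = 0.03325/√(0.03325²+0.0539²) = 0.5250; sinθ₂ = 0.03325/√(0.03325²+0.0539²) = 0.5250.
B = (4π×10⁻⁷ × 1.98) / (4π × 0.0539) × (0.5250 + 0.5250) = 3.86×10⁻⁶ T.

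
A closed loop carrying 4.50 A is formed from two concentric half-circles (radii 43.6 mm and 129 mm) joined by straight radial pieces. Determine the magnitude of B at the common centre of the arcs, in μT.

B ≈ 21.5 μT

The radial connectors point toward the centre, so dl × r̂ = 0 and they contribute nothing.
Each semicircle gives μ₀I/(4R): inner arc 3.24×10⁻⁵ T, outer arc 1.10×10⁻⁵ T.
The two arcs carry current in opposite angular senses, so their fields oppose: B = |3.24×10⁻⁵ − 1.10×10⁻⁵| = 2.15×10⁻⁵ T.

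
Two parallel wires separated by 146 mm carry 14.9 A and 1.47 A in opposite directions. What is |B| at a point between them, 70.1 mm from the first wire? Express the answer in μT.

Each long wire gives B = μ₀I/(2πd). Distances are d₁ = 0.0701 m and d₂ = 0.0759 m.
B₁ = 4.25×10⁻⁵ T, B₂ = 3.87×10⁻⁶ T.
Between antiparallel currents both contributions point the same way, so they add. B = B₁ + B₂ = 4.25×10⁻⁵ + 3.87×10⁻⁶ = 4.64×10⁻⁵ T.

B ≈ 46.4 μT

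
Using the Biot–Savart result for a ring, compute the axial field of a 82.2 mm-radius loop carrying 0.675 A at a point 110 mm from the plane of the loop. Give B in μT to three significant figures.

On the axis of a circular loop, B = μ₀IR² / [2(R²+z²)^(3/2)].
R² + z² = (0.0822)² + (0.11)² = 0.01886 m², and (R²+z²)^(3/2) = 2.59×10⁻³ m³.
B = (4π×10⁻⁷ × 0.675 × 0.006757) / (2 × 2.59×10⁻³) = 1.11×10⁻⁶ T.

B ≈ 1.11 μT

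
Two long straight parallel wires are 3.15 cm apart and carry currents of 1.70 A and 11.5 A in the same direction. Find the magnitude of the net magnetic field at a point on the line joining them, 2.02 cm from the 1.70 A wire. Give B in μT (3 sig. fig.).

B ≈ 187 μT

Each long wire gives B = μ₀I/(2πd). Distances are d₁ = 0.0202 m and d₂ = 0.0113 m.
B₁ = 1.68×10⁻⁵ T, B₂ = 2.04×10⁻⁴ T.
Between parallel currents the two contributions point in opposite directions, so they subtract. B = |B₁ − B₂| = |1.68×10⁻⁵ − 2.04×10⁻⁴| = 1.87×10⁻⁴ T.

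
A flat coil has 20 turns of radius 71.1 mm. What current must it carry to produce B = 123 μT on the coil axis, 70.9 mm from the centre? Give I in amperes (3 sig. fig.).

I ≈ 1.96 A

For an N-turn coil, B = Nμ₀IR²/[2(R²+z²)^(3/2)] with R = 0.0711 m, z = 0.0709 m, so I = 2B(R²+z²)^(3/2)/(Nμ₀R²) = 2 × 1.23×10⁻⁴ × 1.01×10⁻³ / (20 × 4π×10⁻⁷ × 0.005055) = 1.96 A.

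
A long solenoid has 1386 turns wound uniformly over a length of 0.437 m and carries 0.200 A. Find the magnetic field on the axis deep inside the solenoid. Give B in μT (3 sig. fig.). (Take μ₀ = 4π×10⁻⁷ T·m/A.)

Inside a long solenoid, B = μ₀nI with n = 3172 turns/m.
B = 4π×10⁻⁷ × 3172 × 0.200 = 7.97×10⁻⁴ T.

B ≈ 797 μT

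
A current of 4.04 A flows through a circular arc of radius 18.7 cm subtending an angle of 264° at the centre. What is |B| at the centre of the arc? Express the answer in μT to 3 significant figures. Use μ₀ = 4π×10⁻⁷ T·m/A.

The Biot–Savart field of a circular arc at its centre is B = μ₀Iφ/(4πR), with φ = 4.608 rad.
B = (4π×10⁻⁷ × 4.04 × 4.608) / (4π × 0.187) = 9.95×10⁻⁶ T.

B ≈ 9.95 μT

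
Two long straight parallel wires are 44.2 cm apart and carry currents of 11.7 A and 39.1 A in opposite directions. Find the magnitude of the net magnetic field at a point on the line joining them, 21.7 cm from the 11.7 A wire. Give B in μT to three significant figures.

B ≈ 45.5 μT

Each long wire gives B = μ₀I/(2πd). Distances are d₁ = 0.217 m and d₂ = 0.225 m.
B₁ = 1.08×10⁻⁵ T, B₂ = 3.48×10⁻⁵ T.
Between antiparallel currents both contributions point the same way, so they add. B = B₁ + B₂ = 1.08×10⁻⁵ + 3.48×10⁻⁵ = 4.55×10⁻⁵ T.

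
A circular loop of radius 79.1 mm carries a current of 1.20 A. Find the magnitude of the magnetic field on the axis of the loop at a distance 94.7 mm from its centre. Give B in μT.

B ≈ 2.51 μT

On the axis of a circular loop, B = μ₀IR² / [2(R²+z²)^(3/2)].
R² + z² = (0.0791)² + (0.0947)² = 0.01522 m², and (R²+z²)^(3/2) = 1.88×10⁻³ m³.
B = (4π×10⁻⁷ × 1.20 × 0.006257) / (2 × 1.88×10⁻³) = 2.51×10⁻⁶ T.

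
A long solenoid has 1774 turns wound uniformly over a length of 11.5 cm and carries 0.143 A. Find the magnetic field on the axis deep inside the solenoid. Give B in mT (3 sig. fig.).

B ≈ 2.77 mT

Inside a long solenoid, B = μ₀nI with n = 1.543×10⁴ turns/m.
B = 4π×10⁻⁷ × 1.543×10⁴ × 0.143 = 2.77×10⁻³ T.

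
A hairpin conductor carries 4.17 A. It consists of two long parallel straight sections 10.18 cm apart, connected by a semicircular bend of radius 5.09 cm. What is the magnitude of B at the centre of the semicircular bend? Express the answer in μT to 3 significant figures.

The semicircular arc contributes B_arc = μ₀I·π/(4πR) = μ₀I/(4R) = 2.57×10⁻⁵ T.
Each semi-infinite lead is at perpendicular distance R = 0.0509 m from the centre, with the perpendicular foot at its near end, so it contributes μ₀I/(4πR); both point the same way, together 1.64×10⁻⁵ T.
Arc and leads all point the same direction: B = 2.57×10⁻⁵ + 1.64×10⁻⁵ = 4.21×10⁻⁵ T.

B ≈ 42.1 μT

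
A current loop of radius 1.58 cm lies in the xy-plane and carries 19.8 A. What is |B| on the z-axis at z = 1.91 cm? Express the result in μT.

On the axis of a circular loop, B = μ₀IR² / [2(R²+z²)^(3/2)].
R² + z² = (0.0158)² + (0.0191)² = 0.0006145 m², and (R²+z²)^(3/2) = 1.52×10⁻⁵ m³.
B = (4π×10⁻⁷ × 19.8 × 0.0002496) / (2 × 1.52×10⁻⁵) = 2.04×10⁻⁴ T.

B ≈ 204 μT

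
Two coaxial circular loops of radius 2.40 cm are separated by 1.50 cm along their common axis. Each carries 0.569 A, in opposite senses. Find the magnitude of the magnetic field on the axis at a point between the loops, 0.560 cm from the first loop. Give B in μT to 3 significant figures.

B ≈ 1.73 μT

Each loop contributes B = μ₀IR²/[2(R²+z²)^(3/2)] on the axis, with z measured from that loop.
Loop 1 (z = 0.0056 m): B₁ = 1.38×10⁻⁵ T. Loop 2 (z = 0.0094 m): B₂ = 1.20×10⁻⁵ T.
The fields oppose: B = |B₁ − B₂| = 1.73×10⁻⁶ T.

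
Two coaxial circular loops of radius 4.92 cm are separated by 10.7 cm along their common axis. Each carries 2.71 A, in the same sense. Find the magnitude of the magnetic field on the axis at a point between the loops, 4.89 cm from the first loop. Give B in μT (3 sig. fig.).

Each loop contributes B = μ₀IR²/[2(R²+z²)^(3/2)] on the axis, with z measured from that loop.
Loop 1 (z = 0.0489 m): B₁ = 1.23×10⁻⁵ T. Loop 2 (z = 0.0581 m): B₂ = 9.34×10⁻⁶ T.
The fields add: B = B₁ + B₂ = 2.17×10⁻⁵ T.

B ≈ 21.7 μT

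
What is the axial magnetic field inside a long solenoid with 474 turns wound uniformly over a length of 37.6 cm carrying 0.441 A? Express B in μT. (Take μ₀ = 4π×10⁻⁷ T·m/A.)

Inside a long solenoid, B = μ₀nI with n = 1261 turns/m.
B = 4π×10⁻⁷ × 1261 × 0.441 = 6.99×10⁻⁴ T.

B ≈ 699 μT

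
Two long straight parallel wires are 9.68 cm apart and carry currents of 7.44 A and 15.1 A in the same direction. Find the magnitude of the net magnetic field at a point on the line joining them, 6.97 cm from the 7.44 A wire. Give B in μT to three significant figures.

B ≈ 90.1 μT

Each long wire gives B = μ₀I/(2πd). Distances are d₁ = 0.0697 m and d₂ = 0.0271 m.
B₁ = 2.13×10⁻⁵ T, B₂ = 1.11×10⁻⁴ T.
Between parallel currents the two contributions point in opposite directions, so they subtract. B = |B₁ − B₂| = |2.13×10⁻⁵ − 1.11×10⁻⁴| = 9.01×10⁻⁵ T.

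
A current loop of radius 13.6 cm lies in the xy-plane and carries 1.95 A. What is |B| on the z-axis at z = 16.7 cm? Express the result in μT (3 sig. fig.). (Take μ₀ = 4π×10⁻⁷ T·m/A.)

On the axis of a circular loop, B = μ₀IR² / [2(R²+z²)^(3/2)].
R² + z² = (0.136)² + (0.167)² = 0.04639 m², and (R²+z²)^(3/2) = 9.99×10⁻³ m³.
B = (4π×10⁻⁷ × 1.95 × 0.0185) / (2 × 9.99×10⁻³) = 2.27×10⁻⁶ T.

B ≈ 2.27 μT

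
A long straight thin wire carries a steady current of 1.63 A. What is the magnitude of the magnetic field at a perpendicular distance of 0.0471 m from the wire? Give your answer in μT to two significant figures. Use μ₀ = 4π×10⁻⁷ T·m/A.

B ≈ 6.9 μT

For an infinitely long straight wire, B = μ₀I/(2πd).
B = (4π×10⁻⁷ × 1.63) / (2π × 0.0471) = 6.92×10⁻⁶ T.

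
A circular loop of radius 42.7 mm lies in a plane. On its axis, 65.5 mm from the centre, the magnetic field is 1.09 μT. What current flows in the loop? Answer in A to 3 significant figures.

I ≈ 0.455 A

On the axis of a loop, B = μ₀IR²/[2(R²+z²)^(3/2)], so I = 2B(R²+z²)^(3/2)/(μ₀R²).
R² + z² = 0.001823 + 0.00429 = 0.006114 m²; raised to 3/2 gives 4.78×10⁻⁴ m³.
I = 2 × 1.09×10⁻⁶ × 4.78×10⁻⁴ / (1.26×10⁻⁶ × 0.001823) = 0.455 A.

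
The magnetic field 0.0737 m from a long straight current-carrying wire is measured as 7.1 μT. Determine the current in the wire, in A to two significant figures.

I ≈ 2.6 A

For a long straight wire B = μ₀I/(2πd), so I = 2πdB/μ₀.
I = 2π × 0.0737 × 7.10×10⁻⁶ / (4π×10⁻⁷) = 2.62 A.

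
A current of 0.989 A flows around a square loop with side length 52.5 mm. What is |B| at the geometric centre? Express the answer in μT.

Each side is a finite straight segment at perpendicular distance d = a/(2 tan(π/4)) = 0.02625 m from the centre, with end-angles ±π/4.
One side contributes B₁ = (μ₀I/4πd)·2 sin(π/4) = 5.33×10⁻⁶ T.
All 4 sides add in the same direction: B = 4 × 5.33×10⁻⁶ = 2.13×10⁻⁵ T.

B ≈ 21.3 μT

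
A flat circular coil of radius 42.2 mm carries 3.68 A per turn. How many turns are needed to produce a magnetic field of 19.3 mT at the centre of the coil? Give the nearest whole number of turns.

N = 352

For an N-turn coil, B = Nμ₀I/(2R). A single turn gives B₁ = 5.48×10⁻⁵ T with R = 0.0422 m.
N = B/B₁ = 1.93×10⁻² / 5.48×10⁻⁵ = 352.24.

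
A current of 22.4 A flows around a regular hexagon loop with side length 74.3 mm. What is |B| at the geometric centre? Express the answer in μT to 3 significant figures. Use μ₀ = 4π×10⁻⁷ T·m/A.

B ≈ 209 μT

Each side is a finite straight segment at perpendicular distance d = a/(2 tan(π/6)) = 0.06435 m from the centre, with end-angles ±π/6.
One side contributes B₁ = (μ₀I/4πd)·2 sin(π/6) = 3.48×10⁻⁵ T.
All 6 sides add in the same direction: B = 6 × 3.48×10⁻⁵ = 2.09×10⁻⁴ T.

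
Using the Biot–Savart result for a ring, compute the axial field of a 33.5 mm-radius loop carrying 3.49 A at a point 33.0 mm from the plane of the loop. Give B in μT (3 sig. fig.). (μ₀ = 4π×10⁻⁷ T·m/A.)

B ≈ 23.7 μT

On the axis of a circular loop, B = μ₀IR² / [2(R²+z²)^(3/2)].
R² + z² = (0.0335)² + (0.033)² = 0.002211 m², and (R²+z²)^(3/2) = 1.04×10⁻⁴ m³.
B = (4π×10⁻⁷ × 3.49 × 0.001122) / (2 × 1.04×10⁻⁴) = 2.37×10⁻⁵ T.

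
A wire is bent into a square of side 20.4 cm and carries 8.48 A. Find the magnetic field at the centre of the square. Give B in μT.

B ≈ 47.0 μT

Each side is a finite straight segment at perpendicular distance d = a/(2 tan(π/4)) = 0.102 m from the centre, with end-angles ±π/4.
One side contributes B₁ = (μ₀I/4πd)·2 sin(π/4) = 1.18×10⁻⁵ T.
All 4 sides add in the same direction: B = 4 × 1.18×10⁻⁵ = 4.70×10⁻⁵ T.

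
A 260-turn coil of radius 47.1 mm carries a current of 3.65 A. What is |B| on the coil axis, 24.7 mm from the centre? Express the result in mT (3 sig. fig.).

B ≈ 8.79 mT

For an N-turn flat coil, B = Nμ₀IR²/[2(R²+z²)^(3/2)] with R = 0.0471 m, z = 0.0247 m.
B = 260 × 3.38×10⁻⁵ T = 8.79×10⁻³ T.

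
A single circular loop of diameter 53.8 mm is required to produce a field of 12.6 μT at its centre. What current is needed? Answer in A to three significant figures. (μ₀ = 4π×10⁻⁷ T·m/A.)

At the centre of a circular loop B = μ₀I/(2R), so I = 2RB/μ₀.
With R = 0.0269 m, I = 2 × 0.0269 × 1.26×10⁻⁵ / (4π×10⁻⁷) = 0.539 A.

I ≈ 0.539 A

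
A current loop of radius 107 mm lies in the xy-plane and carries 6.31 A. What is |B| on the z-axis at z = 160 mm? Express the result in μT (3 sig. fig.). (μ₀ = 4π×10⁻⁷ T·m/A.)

B ≈ 6.37 μT

On the axis of a circular loop, B = μ₀IR² / [2(R²+z²)^(3/2)].
R² + z² = (0.107)² + (0.16)² = 0.03705 m², and (R²+z²)^(3/2) = 7.13×10⁻³ m³.
B = (4π×10⁻⁷ × 6.31 × 0.01145) / (2 × 7.13×10⁻³) = 6.37×10⁻⁶ T.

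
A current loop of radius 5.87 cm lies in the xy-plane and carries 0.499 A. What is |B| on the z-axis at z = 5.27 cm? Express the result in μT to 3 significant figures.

On the axis of a circular loop, B = μ₀IR² / [2(R²+z²)^(3/2)].
R² + z² = (0.0587)² + (0.0527)² = 0.006223 m², and (R²+z²)^(3/2) = 4.91×10⁻⁴ m³.
B = (4π×10⁻⁷ × 0.499 × 0.003446) / (2 × 4.91×10⁻⁴) = 2.20×10⁻⁶ T.

B ≈ 2.20 μT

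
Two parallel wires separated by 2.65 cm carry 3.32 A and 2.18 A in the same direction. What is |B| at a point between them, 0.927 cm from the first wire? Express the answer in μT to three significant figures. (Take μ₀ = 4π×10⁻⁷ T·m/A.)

B ≈ 46.3 μT

Each long wire gives B = μ₀I/(2πd). Distances are d₁ = 0.00927 m and d₂ = 0.01723 m.
B₁ = 7.16×10⁻⁵ T, B₂ = 2.53×10⁻⁵ T.
Between parallel currents the two contributions point in opposite directions, so they subtract. B = |B₁ − B₂| = |7.16×10⁻⁵ − 2.53×10⁻⁵| = 4.63×10⁻⁵ T.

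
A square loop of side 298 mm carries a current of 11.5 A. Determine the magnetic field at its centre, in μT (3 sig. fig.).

Each side is a finite straight segment at perpendicular distance d = a/(2 tan(π/4)) = 0.149 m from the centre, with end-angles ±π/4.
One side contributes B₁ = (μ₀I/4πd)·2 sin(π/4) = 1.09×10⁻⁵ T.
All 4 sides add in the same direction: B = 4 × 1.09×10⁻⁵ = 4.37×10⁻⁵ T.

B ≈ 43.7 μT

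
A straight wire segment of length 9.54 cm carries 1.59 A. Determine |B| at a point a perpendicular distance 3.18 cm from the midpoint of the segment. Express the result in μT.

For a finite straight segment, B = (μ₀I/4πd)(sinθ₁ + sinθ₂), where θ₁, θ₂ are the angles from the perpendicular to each end.
The perpendicular from the point meets the wire at its midpoint, so each end is L/2 = 0.0477 m away along the wire.
sinθ₁ = 0.0477/√(0.0477²+0.0318²) = 0.8321; sinθ₂ = 0.0477/√(0.0477²+0.0318²) = 0.8321.
B = (4π×10⁻⁷ × 1.59) / (4π × 0.0318) × (0.8321 + 0.8321) = 8.32×10⁻⁶ T.

B ≈ 8.32 μT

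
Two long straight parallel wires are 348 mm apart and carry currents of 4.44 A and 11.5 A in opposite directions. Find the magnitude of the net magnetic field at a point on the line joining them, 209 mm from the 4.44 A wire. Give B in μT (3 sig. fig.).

Each long wire gives B = μ₀I/(2πd). Distances are d₁ = 0.209 m and d₂ = 0.139 m.
B₁ = 4.25×10⁻⁶ T, B₂ = 1.65×10⁻⁵ T.
Between antiparallel currents both contributions point the same way, so they add. B = B₁ + B₂ = 4.25×10⁻⁶ + 1.65×10⁻⁵ = 2.08×10⁻⁵ T.

B ≈ 20.8 μT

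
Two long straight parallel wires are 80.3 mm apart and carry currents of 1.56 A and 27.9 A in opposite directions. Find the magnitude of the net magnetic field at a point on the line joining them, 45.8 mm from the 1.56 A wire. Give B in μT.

B ≈ 169 μT

Each long wire gives B = μ₀I/(2πd). Distances are d₁ = 0.0458 m and d₂ = 0.0345 m.
B₁ = 6.81×10⁻⁶ T, B₂ = 1.62×10⁻⁴ T.
Between antiparallel currents both contributions point the same way, so they add. B = B₁ + B₂ = 6.81×10⁻⁶ + 1.62×10⁻⁴ = 1.69×10⁻⁴ T.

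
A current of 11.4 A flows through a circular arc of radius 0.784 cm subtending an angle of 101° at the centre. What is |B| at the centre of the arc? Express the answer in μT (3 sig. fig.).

B ≈ 256 μT

The Biot–Savart field of a circular arc at its centre is B = μ₀Iφ/(4πR), with φ = 1.763 rad.
B = (4π×10⁻⁷ × 11.4 × 1.763) / (4π × 0.00784) = 2.56×10⁻⁴ T.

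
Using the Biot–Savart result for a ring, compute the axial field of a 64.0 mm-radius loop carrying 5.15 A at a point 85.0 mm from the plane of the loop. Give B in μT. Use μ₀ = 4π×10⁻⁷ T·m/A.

B ≈ 11.0 μT

On the axis of a circular loop, B = μ₀IR² / [2(R²+z²)^(3/2)].
R² + z² = (0.064)² + (0.085)² = 0.01132 m², and (R²+z²)^(3/2) = 1.20×10⁻³ m³.
B = (4π×10⁻⁷ × 5.15 × 0.004096) / (2 × 1.20×10⁻³) = 1.10×10⁻⁵ T.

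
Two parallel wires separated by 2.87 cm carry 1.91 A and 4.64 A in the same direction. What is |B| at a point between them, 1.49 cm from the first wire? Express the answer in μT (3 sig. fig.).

Each long wire gives B = μ₀I/(2πd). Distances are d₁ = 0.0149 m and d₂ = 0.0138 m.
B₁ = 2.56×10⁻⁵ T, B₂ = 6.72×10⁻⁵ T.
Between parallel currents the two contributions point in opposite directions, so they subtract. B = |B₁ − B₂| = |2.56×10⁻⁵ − 6.72×10⁻⁵| = 4.16×10⁻⁵ T.

B ≈ 41.6 μT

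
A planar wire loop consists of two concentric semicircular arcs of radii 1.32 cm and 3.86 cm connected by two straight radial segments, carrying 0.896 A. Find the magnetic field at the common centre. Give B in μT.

B ≈ 14.0 μT

The radial connectors point toward the centre, so dl × r̂ = 0 and they contribute nothing.
Each semicircle gives μ₀I/(4R): inner arc 2.13×10⁻⁵ T, outer arc 7.29×10⁻⁶ T.
The two arcs carry current in opposite angular senses, so their fields oppose: B = |2.13×10⁻⁵ − 7.29×10⁻⁶| = 1.40×10⁻⁵ T.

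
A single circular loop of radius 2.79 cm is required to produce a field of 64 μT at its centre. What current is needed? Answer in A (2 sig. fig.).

At the centre of a circular loop B = μ₀I/(2R), so I = 2RB/μ₀.
With R = 0.0279 m, I = 2 × 0.0279 × 6.40×10⁻⁵ / (4π×10⁻⁷) = 2.84 A.

I ≈ 2.8 A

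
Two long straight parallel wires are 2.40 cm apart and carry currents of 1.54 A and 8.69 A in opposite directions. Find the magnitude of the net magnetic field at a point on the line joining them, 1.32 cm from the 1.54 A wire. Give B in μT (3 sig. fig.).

B ≈ 184 μT

Each long wire gives B = μ₀I/(2πd). Distances are d₁ = 0.0132 m and d₂ = 0.0108 m.
B₁ = 2.33×10⁻⁵ T, B₂ = 1.61×10⁻⁴ T.
Between antiparallel currents both contributions point the same way, so they add. B = B₁ + B₂ = 2.33×10⁻⁵ + 1.61×10⁻⁴ = 1.84×10⁻⁴ T.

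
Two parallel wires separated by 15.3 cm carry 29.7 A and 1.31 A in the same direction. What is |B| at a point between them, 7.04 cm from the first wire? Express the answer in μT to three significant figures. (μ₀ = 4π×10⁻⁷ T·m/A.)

Each long wire gives B = μ₀I/(2πd). Distances are d₁ = 0.0704 m and d₂ = 0.0826 m.
B₁ = 8.44×10⁻⁵ T, B₂ = 3.17×10⁻⁶ T.
Between parallel currents the two contributions point in opposite directions, so they subtract. B = |B₁ − B₂| = |8.44×10⁻⁵ − 3.17×10⁻⁶| = 8.12×10⁻⁵ T.

B ≈ 81.2 μT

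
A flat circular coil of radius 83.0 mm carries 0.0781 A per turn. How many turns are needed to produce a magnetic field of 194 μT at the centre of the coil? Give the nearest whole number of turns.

For an N-turn coil, B = Nμ₀I/(2R). A single turn gives B₁ = 5.91×10⁻⁷ T with R = 0.083 m.
N = B/B₁ = 1.94×10⁻⁴ / 5.91×10⁻⁷ = 328.13.

N = 328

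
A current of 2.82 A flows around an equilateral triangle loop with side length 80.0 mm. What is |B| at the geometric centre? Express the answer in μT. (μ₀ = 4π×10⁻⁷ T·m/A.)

Each side is a finite straight segment at perpendicular distance d = a/(2 tan(π/3)) = 0.02309 m from the centre, with end-angles ±π/3.
One side contributes B₁ = (μ₀I/4πd)·2 sin(π/3) = 2.11×10⁻⁵ T.
All 3 sides add in the same direction: B = 3 × 2.11×10⁻⁵ = 6.34×10⁻⁵ T.

B ≈ 63.4 μT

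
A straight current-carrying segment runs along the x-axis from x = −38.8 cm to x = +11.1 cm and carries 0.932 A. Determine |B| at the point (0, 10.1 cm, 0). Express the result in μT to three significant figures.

For a finite straight segment, B = (μ₀I/4πd)(sinθ₁ + sinθ₂), where θ₁, θ₂ are the angles from the perpendicular to each end.
The perpendicular distance is d = 0.101 m; the end-offsets along the wire are a = 0.388 m and b = 0.111 m.
sinθ₁ = 0.388/√(0.388²+0.101²) = 0.9677; sinθ₂ = 0.111/√(0.111²+0.101²) = 0.7396.
B = (4π×10⁻⁷ × 0.932) / (4π × 0.101) × (0.9677 + 0.7396) = 1.58×10⁻⁶ T.

B ≈ 1.58 μT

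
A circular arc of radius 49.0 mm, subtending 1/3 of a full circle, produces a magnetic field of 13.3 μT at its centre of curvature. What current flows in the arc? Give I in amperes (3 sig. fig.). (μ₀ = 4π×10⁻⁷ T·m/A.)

I ≈ 3.11 A

For a circular arc, B = μ₀Iφ/(4πR) with φ in radians; here φ = 2.094 rad.
So I = 4πRB/(μ₀φ) = 4π × 0.049 × 1.33×10⁻⁵ / (4π×10⁻⁷ × 2.094) = 3.11 A.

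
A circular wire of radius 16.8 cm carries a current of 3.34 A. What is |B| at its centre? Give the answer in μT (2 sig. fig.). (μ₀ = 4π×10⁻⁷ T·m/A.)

B ≈ 12 μT

At the centre of a circular loop the Biot–Savart law gives B = μ₀I/(2R).
B = (4π×10⁻⁷ × 3.34) / (2 × 0.168) = 1.25×10⁻⁵ T.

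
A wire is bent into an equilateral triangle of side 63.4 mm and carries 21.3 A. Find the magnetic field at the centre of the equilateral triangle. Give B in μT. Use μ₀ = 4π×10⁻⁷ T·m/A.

B ≈ 605 μT

Each side is a finite straight segment at perpendicular distance d = a/(2 tan(π/3)) = 0.0183 m from the centre, with end-angles ±π/3.
One side contributes B₁ = (μ₀I/4πd)·2 sin(π/3) = 2.02×10⁻⁴ T.
All 3 sides add in the same direction: B = 3 × 2.02×10⁻⁴ = 6.05×10⁻⁴ T.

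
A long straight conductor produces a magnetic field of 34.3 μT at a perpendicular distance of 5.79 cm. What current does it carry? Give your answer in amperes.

I ≈ 9.93 A

For a long straight wire B = μ₀I/(2πd), so I = 2πdB/μ₀.
I = 2π × 0.0579 × 3.43×10⁻⁵ / (4π×10⁻⁷) = 9.93 A.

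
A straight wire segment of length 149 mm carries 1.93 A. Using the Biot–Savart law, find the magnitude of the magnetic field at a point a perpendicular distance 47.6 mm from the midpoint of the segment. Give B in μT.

For a finite straight segment, B = (μ₀I/4πd)(sinθ₁ + sinθ₂), where θ₁, θ₂ are the angles from the perpendicular to each end.
The perpendicular from the point meets the wire at its midpoint, so each end is L/2 = 0.0745 m away along the wire.
sinθ₁ = 0.0745/√(0.0745²+0.0476²) = 0.8427; sinθ₂ = 0.0745/√(0.0745²+0.0476²) = 0.8427.
B = (4π×10⁻⁷ × 1.93) / (4π × 0.0476) × (0.8427 + 0.8427) = 6.83×10⁻⁶ T.

B ≈ 6.83 μT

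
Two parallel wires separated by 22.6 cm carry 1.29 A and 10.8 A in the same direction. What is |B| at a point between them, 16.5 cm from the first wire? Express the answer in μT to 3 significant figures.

B ≈ 33.8 μT

Each long wire gives B = μ₀I/(2πd). Distances are d₁ = 0.165 m and d₂ = 0.061 m.
B₁ = 1.56×10⁻⁶ T, B₂ = 3.54×10⁻⁵ T.
Between parallel currents the two contributions point in opposite directions, so they subtract. B = |B₁ − B₂| = |1.56×10⁻⁶ − 3.54×10⁻⁵| = 3.38×10⁻⁵ T.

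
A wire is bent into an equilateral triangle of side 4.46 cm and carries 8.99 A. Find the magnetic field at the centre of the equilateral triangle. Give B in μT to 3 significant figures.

B ≈ 363 μT

Each side is a finite straight segment at perpendicular distance d = a/(2 tan(π/3)) = 0.01287 m from the centre, with end-angles ±π/3.
One side contributes B₁ = (μ₀I/4πd)·2 sin(π/3) = 1.21×10⁻⁴ T.
All 3 sides add in the same direction: B = 3 × 1.21×10⁻⁴ = 3.63×10⁻⁴ T.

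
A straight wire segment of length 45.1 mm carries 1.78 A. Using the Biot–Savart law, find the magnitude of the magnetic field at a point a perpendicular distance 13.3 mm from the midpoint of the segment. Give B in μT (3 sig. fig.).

B ≈ 23.1 μT

For a finite straight segment, B = (μ₀I/4πd)(sinθ₁ + sinθ₂), where θ₁, θ₂ are the angles from the perpendicular to each end.
The perpendicular from the point meets the wire at its midpoint, so each end is L/2 = 0.02255 m away along the wire.
sinθ₁ = 0.02255/√(0.02255²+0.0133²) = 0.8613; sinθ₂ = 0.02255/√(0.02255²+0.0133²) = 0.8613.
B = (4π×10⁻⁷ × 1.78) / (4π × 0.0133) × (0.8613 + 0.8613) = 2.31×10⁻⁵ T.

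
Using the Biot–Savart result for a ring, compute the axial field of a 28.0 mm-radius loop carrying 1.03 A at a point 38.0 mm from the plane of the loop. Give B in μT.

On the axis of a circular loop, B = μ₀IR² / [2(R²+z²)^(3/2)].
R² + z² = (0.028)² + (0.038)² = 0.002228 m², and (R²+z²)^(3/2) = 1.05×10⁻⁴ m³.
B = (4π×10⁻⁷ × 1.03 × 0.000784) / (2 × 1.05×10⁻⁴) = 4.82×10⁻⁶ T.

B ≈ 4.82 μT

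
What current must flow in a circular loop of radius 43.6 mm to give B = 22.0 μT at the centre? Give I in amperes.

I ≈ 1.53 A

At the centre of a circular loop B = μ₀I/(2R), so I = 2RB/μ₀.
With R = 0.0436 m, I = 2 × 0.0436 × 2.20×10⁻⁵ / (4π×10⁻⁷) = 1.53 A.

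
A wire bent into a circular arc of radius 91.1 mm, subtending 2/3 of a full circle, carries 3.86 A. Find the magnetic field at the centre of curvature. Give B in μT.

The Biot–Savart field of a circular arc at its centre is B = μ₀Iφ/(4πR), with φ = 4.189 rad.
B = (4π×10⁻⁷ × 3.86 × 4.189) / (4π × 0.0911) = 1.77×10⁻⁵ T.

B ≈ 17.7 μT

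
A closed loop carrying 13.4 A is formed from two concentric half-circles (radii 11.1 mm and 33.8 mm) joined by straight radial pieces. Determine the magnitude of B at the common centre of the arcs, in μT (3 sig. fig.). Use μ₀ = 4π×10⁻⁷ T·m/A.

B ≈ 255 μT

The radial connectors point toward the centre, so dl × r̂ = 0 and they contribute nothing.
Each semicircle gives μ₀I/(4R): inner arc 3.79×10⁻⁴ T, outer arc 1.25×10⁻⁴ T.
The two arcs carry current in opposite angular senses, so their fields oppose: B = |3.79×10⁻⁴ − 1.25×10⁻⁴| = 2.55×10⁻⁴ T.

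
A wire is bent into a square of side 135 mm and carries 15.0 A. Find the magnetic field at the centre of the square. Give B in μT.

B ≈ 126 μT

Each side is a finite straight segment at perpendicular distance d = a/(2 tan(π/4)) = 0.0675 m from the centre, with end-angles ±π/4.
One side contributes B₁ = (μ₀I/4πd)·2 sin(π/4) = 3.14×10⁻⁵ T.
All 4 sides add in the same direction: B = 4 × 3.14×10⁻⁵ = 1.26×10⁻⁴ T.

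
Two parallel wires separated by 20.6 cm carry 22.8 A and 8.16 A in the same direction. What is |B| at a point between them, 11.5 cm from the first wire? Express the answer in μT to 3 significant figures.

B ≈ 21.7 μT

Each long wire gives B = μ₀I/(2πd). Distances are d₁ = 0.115 m and d₂ = 0.091 m.
B₁ = 3.97×10⁻⁵ T, B₂ = 1.79×10⁻⁵ T.
Between parallel currents the two contributions point in opposite directions, so they subtract. B = |B₁ − B₂| = |3.97×10⁻⁵ − 1.79×10⁻⁵| = 2.17×10⁻⁵ T.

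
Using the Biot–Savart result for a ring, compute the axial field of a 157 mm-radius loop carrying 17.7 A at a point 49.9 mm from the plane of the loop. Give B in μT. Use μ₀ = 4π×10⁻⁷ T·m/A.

On the axis of a circular loop, B = μ₀IR² / [2(R²+z²)^(3/2)].
R² + z² = (0.157)² + (0.0499)² = 0.02714 m², and (R²+z²)^(3/2) = 4.47×10⁻³ m³.
B = (4π×10⁻⁷ × 17.7 × 0.02465) / (2 × 4.47×10⁻³) = 6.13×10⁻⁵ T.

B ≈ 61.3 μT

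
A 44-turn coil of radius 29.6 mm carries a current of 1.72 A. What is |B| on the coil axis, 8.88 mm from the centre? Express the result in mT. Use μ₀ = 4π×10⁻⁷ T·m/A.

For an N-turn flat coil, B = Nμ₀IR²/[2(R²+z²)^(3/2)] with R = 0.0296 m, z = 0.00888 m.
B = 44 × 3.21×10⁻⁵ T = 1.41×10⁻³ T.

B ≈ 1.41 mT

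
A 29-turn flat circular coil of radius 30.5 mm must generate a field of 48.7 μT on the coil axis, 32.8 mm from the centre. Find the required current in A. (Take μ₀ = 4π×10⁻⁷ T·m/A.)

For an N-turn coil, B = Nμ₀IR²/[2(R²+z²)^(3/2)] with R = 0.0305 m, z = 0.0328 m, so I = 2B(R²+z²)^(3/2)/(Nμ₀R²) = 2 × 4.87×10⁻⁵ × 8.99×10⁻⁵ / (29 × 4π×10⁻⁷ × 0.0009302) = 0.258 A.

I ≈ 0.258 A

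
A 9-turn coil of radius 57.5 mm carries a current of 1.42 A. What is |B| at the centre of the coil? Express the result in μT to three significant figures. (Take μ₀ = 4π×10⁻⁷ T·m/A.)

For an N-turn flat coil, B = Nμ₀I/(2R) with R = 0.0575 m.
B = 9 × 1.55×10⁻⁵ T = 1.40×10⁻⁴ T.

B ≈ 140 μT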